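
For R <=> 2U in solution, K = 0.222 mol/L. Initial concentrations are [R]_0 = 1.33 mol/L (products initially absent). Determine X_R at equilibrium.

Let X = conversion of R; extent ξ = 1.33·X mol/L.
Concentrations: [R] = 1.33 − 1.33X; [U] = 2.66X.
K = [U]^2 / ([R]).
This equals 0.222 at X = 0.184 (the root in 0 < X < 1).

X = 0.184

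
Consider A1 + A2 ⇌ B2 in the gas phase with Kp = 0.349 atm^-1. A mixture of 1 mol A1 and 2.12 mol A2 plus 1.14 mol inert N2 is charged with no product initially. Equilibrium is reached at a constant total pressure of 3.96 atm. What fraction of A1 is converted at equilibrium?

Basis: 1 mol A1 initially; let X = conversion of A1. Extent ξ = X.
Mole table: n_A1 = 1 − X; n_A2 = 2.12 − X; n_B2 = X; n_I = 1.14 (inert).
Summing: n_T = 4.26 − X.
Mole fractions y_i = n_i/n_T; Kp = p_B2 / (p_A1 p_A2) with p_i = y_i·P.
Setting this equal to 0.349 atm^-1 and taking the physical root (0 < X < 1) gives X = 0.382.

X = 0.382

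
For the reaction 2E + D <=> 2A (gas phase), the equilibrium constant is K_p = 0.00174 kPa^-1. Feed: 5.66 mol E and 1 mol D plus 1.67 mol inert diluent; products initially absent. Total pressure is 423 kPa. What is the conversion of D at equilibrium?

X = 0.503

Take 1 mol D as basis and let X be its fractional conversion, so ξ = X.
Species balance: n_E = 5.66 − 2X; n_D = 1 − X; n_A = 2X; n_I = 1.67 (inert).
Summing: n_T = 8.33 − X.
With p_i = (n_i/n_T)P, K_p = p_A^2 / (p_E^2 p_D).
Setting this equal to 0.00174 kPa^-1 and taking the physical root (0 < X < 1) gives X = 0.503.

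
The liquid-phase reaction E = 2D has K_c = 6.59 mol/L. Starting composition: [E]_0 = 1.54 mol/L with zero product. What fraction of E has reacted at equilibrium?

X = 0.630

Let X = conversion of E; extent ξ = 1.54·X mol/L.
Concentrations: [E] = 1.54 − 1.54X; [D] = 3.08X.
K_c = [D]^2 / ([E]).
Setting equal to 6.59 and solving for X on (0,1) gives X = 0.630.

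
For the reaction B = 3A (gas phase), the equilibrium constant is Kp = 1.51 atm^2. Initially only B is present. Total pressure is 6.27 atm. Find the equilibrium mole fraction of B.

Take 1 mol B as basis and let X be its fractional conversion, so ξ = X.
Species balance: n_B = 1 − X; n_A = 3X.
Summing: n_T = 1 + 2X.
y_i = n_i/n_T, p_i = y_i·P. Kp = p_A^3 / (p_B).
Setting this equal to 1.51 atm^2 and taking the physical root (0 < X < 1) gives X = 0.125.
Then n_B = 0.875, n_T = 1.25, so y_B = 0.700.

y_B = 0.700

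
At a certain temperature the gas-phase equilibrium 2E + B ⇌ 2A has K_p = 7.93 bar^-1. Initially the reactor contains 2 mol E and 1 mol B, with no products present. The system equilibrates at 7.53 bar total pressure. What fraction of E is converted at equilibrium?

Take 2 mol E as basis and let X be its fractional conversion, so ξ = X.
Mole table: n_E = 2 − 2X; n_B = 1 − X; n_A = 2X.
n_T = Σnᵢ = 3 − X.
Mole fractions y_i = n_i/n_T; K_p = p_A^2 / (p_E^2 p_B) with p_i = y_i·P.
This yields a degree-3 equation in X; solving on (0,1), X = 0.728.

X = 0.728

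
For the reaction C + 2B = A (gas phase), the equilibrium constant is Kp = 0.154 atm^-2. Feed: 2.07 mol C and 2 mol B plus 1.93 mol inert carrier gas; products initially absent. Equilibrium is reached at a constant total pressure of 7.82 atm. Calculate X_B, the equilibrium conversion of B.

Let X = conversion of B (basis 2 mol B); extent of reaction ξ = X.
Species balance: n_C = 2.07 − X; n_B = 2 − 2X; n_A = X; n_I = 1.93 (inert).
n_T = Σnᵢ = 6 − 2X.
Mole fractions y_i = n_i/n_T; Kp = p_A / (p_C p_B^2) with p_i = y_i·P.
Setting this equal to 0.154 atm^-2 and taking the physical root (0 < X < 1) gives X = 0.528.

X = 0.528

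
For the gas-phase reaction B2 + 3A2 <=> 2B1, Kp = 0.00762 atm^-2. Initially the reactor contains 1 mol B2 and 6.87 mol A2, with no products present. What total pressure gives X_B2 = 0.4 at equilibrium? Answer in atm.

Basis: 1 mol B2 initially; let X = conversion of B2. Extent ξ = X.
Mole table: n_B2 = 1 − X; n_A2 = 6.87 − 3X; n_B1 = 2X.
Total moles n_T = 7.87 − 2X.
Kp = p_B1^2 / (p_B2 p_A2^3) with p_i = (n_i/n_T)·P.
At X = 0.4: the mole-fraction product g(X) = Π y_i^ν_i = 0.2925. Since Kp = g(X)·P^{-2}, P = (g/Kp)^(1/2) = (0.2925/0.00762)^(1/2) = 6.2 atm.

P = 6.2 atm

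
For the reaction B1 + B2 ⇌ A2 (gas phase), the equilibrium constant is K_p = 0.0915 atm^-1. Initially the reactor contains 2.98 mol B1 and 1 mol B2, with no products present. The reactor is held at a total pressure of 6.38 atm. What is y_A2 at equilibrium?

y_A2 = 0.081

Take 1 mol B2 as basis and let X be its fractional conversion, so ξ = X.
Moles: n_B1 = 2.98 − X; n_B2 = 1 − X; n_A2 = X.
n_T = Σnᵢ = 3.98 − X.
y_i = n_i/n_T, p_i = y_i·P. K_p = p_A2 / (p_B1 p_B2).
This yields a degree-2 equation in X; solving on (0,1), X = 0.298.
Then n_A2 = 0.298, n_T = 3.68, so y_A2 = 0.081.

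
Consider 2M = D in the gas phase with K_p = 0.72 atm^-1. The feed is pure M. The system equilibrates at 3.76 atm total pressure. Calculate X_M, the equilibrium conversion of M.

Take 1 mol M as basis and let X be its fractional conversion, so ξ = 0.5X.
Species balance: n_M = 1 − X; n_D = 0.5X.
Total moles n_T = 1 − 0.5X.
y_i = n_i/n_T, p_i = y_i·P. K_p = p_D / (p_M^2).
This yields a degree-2 equation in X; solving on (0,1), X = 0.709.

X = 0.709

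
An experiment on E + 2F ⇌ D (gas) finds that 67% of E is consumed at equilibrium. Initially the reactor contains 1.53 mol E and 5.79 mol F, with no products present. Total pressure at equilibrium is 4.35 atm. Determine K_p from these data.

K_p = 0.213 atm^-2

Take 1.53 mol E as basis and let X be its fractional conversion, so ξ = 1.53X.
Moles: n_E = 1.53 − 1.53X; n_F = 5.79 − 3.06X; n_D = 1.53X.
n_T = Σnᵢ = 7.32 − 3.06X.
At X = 0.67: n_E = 0.505, n_F = 3.74, n_D = 1.03, n_T = 5.27.
p_i = (n_i/n_T)·P. K_p = p_D / (p_E p_F^2) = 0.213 atm^-2.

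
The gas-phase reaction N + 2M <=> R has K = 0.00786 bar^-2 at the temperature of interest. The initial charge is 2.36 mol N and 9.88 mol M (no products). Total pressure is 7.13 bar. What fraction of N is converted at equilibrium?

X = 0.200

Basis: 2.36 mol N initially; let X = conversion of N. Extent ξ = 2.36X.
Mole table: n_N = 2.36 − 2.36X; n_M = 9.88 − 4.72X; n_R = 2.36X.
n_T = Σnᵢ = 12.2 − 4.72X.
y_i = n_i/n_T, p_i = y_i·P. K = p_R / (p_N p_M^2).
Setting this equal to 0.00786 bar^-2 and taking the physical root (0 < X < 1) gives X = 0.200.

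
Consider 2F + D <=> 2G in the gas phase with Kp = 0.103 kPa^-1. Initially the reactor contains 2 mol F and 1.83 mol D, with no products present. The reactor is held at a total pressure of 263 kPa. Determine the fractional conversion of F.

Basis: 2 mol F initially; let X = conversion of F. Extent ξ = X.
At extent ξ: n_F = 2 − 2X; n_D = 1.83 − X; n_G = 2X.
n_T = Σnᵢ = 3.83 − X.
y_i = n_i/n_T, p_i = y_i·P. Kp = p_G^2 / (p_F^2 p_D).
Equating to 0.103 kPa^-1 and solving on 0 < X < 1: X = 0.755.

X = 0.755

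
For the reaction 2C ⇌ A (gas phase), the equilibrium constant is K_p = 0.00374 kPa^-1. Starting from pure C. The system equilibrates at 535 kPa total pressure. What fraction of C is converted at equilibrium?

Let X = conversion of C (basis 1 mol C); extent of reaction ξ = 0.5X.
Species balance: n_C = 1 − X; n_A = 0.5X.
Summing: n_T = 1 − 0.5X.
y_i = n_i/n_T, p_i = y_i·P. K_p = p_A / (p_C^2).
Setting this equal to 0.00374 kPa^-1 and taking the physical root (0 < X < 1) gives X = 0.667.

X = 0.667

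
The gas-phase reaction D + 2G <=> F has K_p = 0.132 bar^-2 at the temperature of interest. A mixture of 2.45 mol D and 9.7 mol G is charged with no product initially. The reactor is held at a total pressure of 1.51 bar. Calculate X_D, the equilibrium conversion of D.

X = 0.156

Basis: 2.45 mol D initially; let X = conversion of D. Extent ξ = 2.45X.
Moles: n_D = 2.45 − 2.45X; n_G = 9.7 − 4.9X; n_F = 2.45X.
Total moles n_T = 12.1 − 4.9X.
y_i = n_i/n_T, p_i = y_i·P. K_p = p_F / (p_D p_G^2).
Substituting and setting equal to 0.132 bar^-2 gives a polynomial in X; the root in (0,1) is X = 0.156.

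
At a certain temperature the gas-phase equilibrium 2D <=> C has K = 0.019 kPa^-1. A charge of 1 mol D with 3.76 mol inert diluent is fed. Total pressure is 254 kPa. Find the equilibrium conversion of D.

X = 0.511

Basis: 1 mol D initially; let X = conversion of D. Extent ξ = 0.5X.
At extent ξ: n_D = 1 − X; n_C = 0.5X; n_I = 3.76 (inert).
n_T = Σnᵢ = 4.76 − 0.5X.
Mole fractions y_i = n_i/n_T; K = p_C / (p_D^2) with p_i = y_i·P.
Setting this equal to 0.019 kPa^-1 and taking the physical root (0 < X < 1) gives X = 0.511.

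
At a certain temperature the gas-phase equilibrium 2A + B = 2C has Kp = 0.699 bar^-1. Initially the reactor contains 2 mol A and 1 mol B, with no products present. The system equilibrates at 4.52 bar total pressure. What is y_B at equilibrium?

Take 2 mol A as basis and let X be its fractional conversion, so ξ = X.
Moles: n_A = 2 − 2X; n_B = 1 − X; n_C = 2X.
Total moles n_T = 3 − X.
y_i = n_i/n_T, p_i = y_i·P. Kp = p_C^2 / (p_A^2 p_B).
Substituting and setting equal to 0.699 bar^-1 gives a polynomial in X; the root in (0,1) is X = 0.452.
Then n_B = 0.548, n_T = 2.55, so y_B = 0.215.

y_B = 0.215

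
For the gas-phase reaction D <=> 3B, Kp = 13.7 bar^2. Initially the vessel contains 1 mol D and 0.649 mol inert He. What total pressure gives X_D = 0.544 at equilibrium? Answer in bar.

P = 3.28 bar

Let X = conversion of D (basis 1 mol D); extent of reaction ξ = X.
Species balance: n_D = 1 − X; n_B = 3X; n_I = 0.649 (inert).
Total moles n_T = 1.65 + 2X.
Kp = p_B^3 / (p_D) with p_i = (n_i/n_T)·P.
At X = 0.544: the mole-fraction product g(X) = Π y_i^ν_i = 1.272. Since Kp = g(X)·P^{2}, P = (Kp/g)^(1/2) = (13.7/1.272)^(1/2) = 3.28 bar.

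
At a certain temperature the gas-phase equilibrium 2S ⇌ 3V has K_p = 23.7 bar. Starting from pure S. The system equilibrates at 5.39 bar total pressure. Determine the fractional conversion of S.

Let X = conversion of S (basis 1 mol S); extent of reaction ξ = 0.5X.
At extent ξ: n_S = 1 − X; n_V = 1.5X.
n_T = Σnᵢ = 1 + 0.5X.
With p_i = (n_i/n_T)P, K_p = p_V^3 / (p_S^2).
This yields a degree-3 equation in X; solving on (0,1), X = 0.623.

X = 0.623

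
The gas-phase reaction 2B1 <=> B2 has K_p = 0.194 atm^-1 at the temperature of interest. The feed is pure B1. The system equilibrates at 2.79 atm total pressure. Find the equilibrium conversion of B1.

X = 0.438

Let X = conversion of B1 (basis 1 mol B1); extent of reaction ξ = 0.5X.
At extent ξ: n_B1 = 1 − X; n_B2 = 0.5X.
Summing: n_T = 1 − 0.5X.
With p_i = (n_i/n_T)P, K_p = p_B2 / (p_B1^2).
Setting this equal to 0.194 atm^-1 and taking the physical root (0 < X < 1) gives X = 0.438.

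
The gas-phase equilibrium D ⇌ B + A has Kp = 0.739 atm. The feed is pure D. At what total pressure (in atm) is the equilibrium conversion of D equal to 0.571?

Take 1 mol D as basis and let X be its fractional conversion, so ξ = X.
Species balance: n_D = 1 − X; n_B = X; n_A = X.
n_T = Σnᵢ = 1 + X.
Kp = p_B p_A / (p_D) with p_i = (n_i/n_T)·P.
At X = 0.571: the mole-fraction product g(X) = Π y_i^ν_i = 0.4838. Since Kp = g(X)·P^{1}, P = (Kp/g)^(1/1) = (0.739/0.4838)^(1/1) = 1.53 atm.

P = 1.53 atm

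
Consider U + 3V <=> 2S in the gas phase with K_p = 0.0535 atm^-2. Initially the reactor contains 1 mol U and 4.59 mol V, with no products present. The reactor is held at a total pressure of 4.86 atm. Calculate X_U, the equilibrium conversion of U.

X = 0.485

Let X = conversion of U (basis 1 mol U); extent of reaction ξ = X.
Species balance: n_U = 1 − X; n_V = 4.59 − 3X; n_S = 2X.
Total moles n_T = 5.59 − 2X.
y_i = n_i/n_T, p_i = y_i·P. K_p = p_S^2 / (p_U p_V^3).
This yields a degree-4 equation in X; solving on (0,1), X = 0.485.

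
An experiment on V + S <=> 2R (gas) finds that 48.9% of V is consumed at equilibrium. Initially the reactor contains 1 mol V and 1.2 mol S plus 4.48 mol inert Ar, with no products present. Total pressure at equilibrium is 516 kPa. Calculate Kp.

Let X = conversion of V (basis 1 mol V); extent of reaction ξ = X.
Moles: n_V = 1 − X; n_S = 1.2 − X; n_R = 2X; n_I = 4.48 (inert).
n_T stays at 6.68 (no change in mole number).
At X = 0.489: n_V = 0.511, n_S = 0.711, n_R = 0.978, n_T = 6.68.
p_i = (n_i/n_T)·P. Kp = p_R^2 / (p_V p_S) = 2.63.

Kp = 2.63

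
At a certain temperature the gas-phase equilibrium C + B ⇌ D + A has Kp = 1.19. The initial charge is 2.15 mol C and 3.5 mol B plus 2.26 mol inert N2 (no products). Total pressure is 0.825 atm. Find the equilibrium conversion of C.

X = 0.645

Take 2.15 mol C as basis and let X be its fractional conversion, so ξ = 2.15X.
At extent ξ: n_C = 2.15 − 2.15X; n_B = 3.5 − 2.15X; n_D = 2.15X; n_A = 2.15X; n_I = 2.26 (inert).
Total moles n_T = 7.91 (Δν = 0, constant).
y_i = n_i/n_T, p_i = y_i·P. Kp = p_D p_A / (p_C p_B).
This yields a degree-2 equation in X; solving on (0,1), X = 0.645.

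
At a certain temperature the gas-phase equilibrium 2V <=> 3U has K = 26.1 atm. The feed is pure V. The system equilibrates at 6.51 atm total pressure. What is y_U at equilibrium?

y_U = 0.705

Take 1 mol V as basis and let X be its fractional conversion, so ξ = 0.5X.
Moles: n_V = 1 − X; n_U = 1.5X.
n_T = Σnᵢ = 1 + 0.5X.
y_i = n_i/n_T, p_i = y_i·P. K = p_U^3 / (p_V^2).
Substituting and setting equal to 26.1 atm gives a polynomial in X; the root in (0,1) is X = 0.614.
Then n_U = 0.921, n_T = 1.31, so y_U = 0.705.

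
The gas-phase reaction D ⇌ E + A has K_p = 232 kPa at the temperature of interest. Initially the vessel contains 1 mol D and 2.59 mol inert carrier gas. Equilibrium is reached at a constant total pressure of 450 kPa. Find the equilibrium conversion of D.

Basis: 1 mol D initially; let X = conversion of D. Extent ξ = X.
Mole table: n_D = 1 − X; n_E = X; n_A = X; n_I = 2.59 (inert).
n_T = Σnᵢ = 3.59 + X.
With p_i = (n_i/n_T)P, K_p = p_E p_A / (p_D).
Setting this equal to 232 kPa and taking the physical root (0 < X < 1) gives X = 0.749.

X = 0.749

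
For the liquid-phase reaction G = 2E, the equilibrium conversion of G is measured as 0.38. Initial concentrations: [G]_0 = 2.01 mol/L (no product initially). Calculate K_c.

Let X = conversion of G.
Concentrations: [G] = 2.01 − 2.01X; [E] = 4.02X.
At X = 0.38: [G] = 1.25, [E] = 1.53.
K_c = [E]^2 / ([G]) = 1.87 mol/L.

K_c = 1.87 mol/L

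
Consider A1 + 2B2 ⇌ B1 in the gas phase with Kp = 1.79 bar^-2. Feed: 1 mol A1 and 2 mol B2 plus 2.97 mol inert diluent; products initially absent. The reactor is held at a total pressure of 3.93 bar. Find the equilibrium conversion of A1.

X = 0.516

Basis: 1 mol A1 initially; let X = conversion of A1. Extent ξ = X.
Moles: n_A1 = 1 − X; n_B2 = 2 − 2X; n_B1 = X; n_I = 2.97 (inert).
n_T = Σnᵢ = 5.97 − 2X.
Mole fractions y_i = n_i/n_T; Kp = p_B1 / (p_A1 p_B2^2) with p_i = y_i·P.
This yields a degree-3 equation in X; solving on (0,1), X = 0.516.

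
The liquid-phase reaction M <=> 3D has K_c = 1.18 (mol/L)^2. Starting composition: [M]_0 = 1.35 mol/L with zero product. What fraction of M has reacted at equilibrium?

Let X = conversion of M; extent ξ = 1.35·X mol/L.
Concentrations: [M] = 1.35 − 1.35X; [D] = 4.05X.
K_c = [D]^3 / ([M]).
Equating to 1.18 (mol/L)^2: the physical root is X = 0.261.

X = 0.261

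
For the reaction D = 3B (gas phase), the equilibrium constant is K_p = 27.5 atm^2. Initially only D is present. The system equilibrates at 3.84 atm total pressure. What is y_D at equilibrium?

y_D = 0.238

Basis: 1 mol D initially; let X = conversion of D. Extent ξ = X.
Moles: n_D = 1 − X; n_B = 3X.
Total moles n_T = 1 + 2X.
Mole fractions y_i = n_i/n_T; K_p = p_B^3 / (p_D) with p_i = y_i·P.
Substituting and setting equal to 27.5 atm^2 gives a polynomial in X; the root in (0,1) is X = 0.517.
Then n_D = 0.483, n_T = 2.03, so y_D = 0.238.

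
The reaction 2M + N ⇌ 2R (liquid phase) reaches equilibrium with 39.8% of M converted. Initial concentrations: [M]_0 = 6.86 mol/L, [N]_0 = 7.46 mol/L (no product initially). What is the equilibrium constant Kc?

Let X = conversion of M.
Concentrations: [M] = 6.86 − 6.86X; [N] = 7.46 − 3.43X; [R] = 6.86X.
At X = 0.398: [M] = 4.13, [N] = 6.09, [R] = 2.73.
Kc = [R]^2 / ([M]^2 [N]) = 0.0717 L/mol.

Kc = 0.0717 L/mol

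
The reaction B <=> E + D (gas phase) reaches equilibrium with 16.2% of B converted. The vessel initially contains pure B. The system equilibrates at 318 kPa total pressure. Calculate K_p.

Basis: 1 mol B initially; let X = conversion of B. Extent ξ = X.
Mole table: n_B = 1 − X; n_E = X; n_D = X.
n_T = Σnᵢ = 1 + X.
At X = 0.162: n_B = 0.838, n_E = 0.162, n_D = 0.162, n_T = 1.16.
p_i = (n_i/n_T)·P. K_p = p_E p_D / (p_B) = 8.57 kPa.

K_p = 8.57 kPa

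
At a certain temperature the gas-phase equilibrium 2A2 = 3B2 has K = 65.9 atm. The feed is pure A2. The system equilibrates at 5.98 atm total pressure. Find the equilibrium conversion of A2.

Let X = conversion of A2 (basis 1 mol A2); extent of reaction ξ = 0.5X.
Moles: n_A2 = 1 − X; n_B2 = 1.5X.
Total moles n_T = 1 + 0.5X.
With p_i = (n_i/n_T)P, K = p_B2^3 / (p_A2^2).
Equating to 65.9 atm and solving on 0 < X < 1: X = 0.714.

X = 0.714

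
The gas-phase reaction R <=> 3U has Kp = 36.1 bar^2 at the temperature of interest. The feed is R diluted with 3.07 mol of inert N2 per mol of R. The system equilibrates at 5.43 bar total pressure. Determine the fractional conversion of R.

X = 0.725

Basis: 1 mol R initially; let X = conversion of R. Extent ξ = X.
Moles: n_R = 1 − X; n_U = 3X; n_I = 3.07 (inert).
Total moles n_T = 4.07 + 2X.
With p_i = (n_i/n_T)P, Kp = p_U^3 / (p_R).
This yields a degree-3 equation in X; solving on (0,1), X = 0.725.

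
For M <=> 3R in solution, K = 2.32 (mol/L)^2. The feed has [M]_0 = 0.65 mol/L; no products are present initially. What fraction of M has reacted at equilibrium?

Let X = conversion of M; extent ξ = 0.65·X mol/L.
Concentrations: [M] = 0.65 − 0.65X; [R] = 1.95X.
K = [R]^3 / ([M]).
Setting equal to 2.32 and solving for X on (0,1) gives X = 0.475.

X = 0.475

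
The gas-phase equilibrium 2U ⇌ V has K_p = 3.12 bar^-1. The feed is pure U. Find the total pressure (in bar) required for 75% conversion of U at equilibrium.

P = 1.2 bar

Basis: 1 mol U initially; let X = conversion of U. Extent ξ = 0.5X.
Moles: n_U = 1 − X; n_V = 0.5X.
Summing: n_T = 1 − 0.5X.
K_p = p_V / (p_U^2) with p_i = (n_i/n_T)·P.
At X = 0.75: the mole-fraction product g(X) = Π y_i^ν_i = 3.75. Since K_p = g(X)·P^{-1}, P = (g/K_p)^(1/1) = (3.75/3.12)^(1/1) = 1.2 bar.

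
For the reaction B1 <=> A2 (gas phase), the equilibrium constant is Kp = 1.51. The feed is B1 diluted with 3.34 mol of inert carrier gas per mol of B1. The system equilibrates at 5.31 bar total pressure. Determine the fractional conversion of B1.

Let X = conversion of B1 (basis 1 mol B1); extent of reaction ξ = X.
Moles: n_B1 = 1 − X; n_A2 = X; n_I = 3.34 (inert).
Since Δν = 0, n_T = 4.34 throughout.
Mole fractions y_i = n_i/n_T; Kp = p_A2 / (p_B1) with p_i = y_i·P.
Substituting and setting equal to 1.51 gives a polynomial in X; the root in (0,1) is X = 0.602.

X = 0.602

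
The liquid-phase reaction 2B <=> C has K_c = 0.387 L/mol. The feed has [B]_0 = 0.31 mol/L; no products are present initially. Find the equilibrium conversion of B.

Let X = conversion of B; extent ξ = 0.31X/2 mol/L.
Concentrations: [B] = 0.31 − 0.31X; [C] = 0.155X.
K_c = [C] / ([B]^2).
Setting equal to 0.387 and solving for X on (0,1) gives X = 0.167.

X = 0.167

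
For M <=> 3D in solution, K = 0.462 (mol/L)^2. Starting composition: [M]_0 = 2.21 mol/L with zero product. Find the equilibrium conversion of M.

Let X = conversion of M; extent ξ = 2.21·X mol/L.
Concentrations: [M] = 2.21 − 2.21X; [D] = 6.63X.
K = [D]^3 / ([M]).
Setting equal to 0.462 and solving for X on (0,1) gives X = 0.144.

X = 0.144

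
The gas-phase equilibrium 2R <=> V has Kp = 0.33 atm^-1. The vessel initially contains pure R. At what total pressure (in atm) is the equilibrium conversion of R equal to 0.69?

P = 7.13 atm

Take 1 mol R as basis and let X be its fractional conversion, so ξ = 0.5X.
Species balance: n_R = 1 − X; n_V = 0.5X.
Total moles n_T = 1 − 0.5X.
Kp = p_V / (p_R^2) with p_i = (n_i/n_T)·P.
At X = 0.69: the mole-fraction product g(X) = Π y_i^ν_i = 2.351. Since Kp = g(X)·P^{-1}, P = (g/Kp)^(1/1) = (2.351/0.33)^(1/1) = 7.13 atm.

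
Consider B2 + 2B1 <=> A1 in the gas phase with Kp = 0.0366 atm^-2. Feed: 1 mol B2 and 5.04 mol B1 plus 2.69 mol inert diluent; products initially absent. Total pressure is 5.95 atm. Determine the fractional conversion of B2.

X = 0.280

Take 1 mol B2 as basis and let X be its fractional conversion, so ξ = X.
Species balance: n_B2 = 1 − X; n_B1 = 5.04 − 2X; n_A1 = X; n_I = 2.69 (inert).
Summing: n_T = 8.73 − 2X.
With p_i = (n_i/n_T)P, Kp = p_A1 / (p_B2 p_B1^2).
Equating to 0.0366 atm^-2 and solving on 0 < X < 1: X = 0.280.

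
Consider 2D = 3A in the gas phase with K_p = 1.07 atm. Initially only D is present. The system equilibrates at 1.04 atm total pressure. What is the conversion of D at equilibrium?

X = 0.472

Let X = conversion of D (basis 1 mol D); extent of reaction ξ = 0.5X.
Moles: n_D = 1 − X; n_A = 1.5X.
Summing: n_T = 1 + 0.5X.
With p_i = (n_i/n_T)P, K_p = p_A^3 / (p_D^2).
Equating to 1.07 atm and solving on 0 < X < 1: X = 0.472.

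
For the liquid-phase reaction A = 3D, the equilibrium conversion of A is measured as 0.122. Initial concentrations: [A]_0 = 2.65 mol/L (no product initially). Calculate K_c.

K_c = 0.392 (mol/L)^2

Let X = conversion of A.
Concentrations: [A] = 2.65 − 2.65X; [D] = 7.95X.
At X = 0.122: [A] = 2.33, [D] = 0.97.
K_c = [D]^3 / ([A]) = 0.392 (mol/L)^2.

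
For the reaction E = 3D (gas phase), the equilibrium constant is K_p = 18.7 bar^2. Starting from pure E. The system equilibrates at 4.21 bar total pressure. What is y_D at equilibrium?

Let X = conversion of E (basis 1 mol E); extent of reaction ξ = X.
At extent ξ: n_E = 1 − X; n_D = 3X.
n_T = Σnᵢ = 1 + 2X.
With p_i = (n_i/n_T)P, K_p = p_D^3 / (p_E).
Setting this equal to 18.7 bar^2 and taking the physical root (0 < X < 1) gives X = 0.425.
Then n_D = 1.28, n_T = 1.85, so y_D = 0.689.

y_D = 0.689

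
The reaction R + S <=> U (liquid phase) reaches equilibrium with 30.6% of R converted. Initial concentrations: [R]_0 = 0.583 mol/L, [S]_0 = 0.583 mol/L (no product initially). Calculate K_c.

Let X = conversion of R.
Concentrations: [R] = 0.583 − 0.583X; [S] = 0.583 − 0.583X; [U] = 0.583X.
At X = 0.306: [R] = 0.405, [S] = 0.405, [U] = 0.178.
K_c = [U] / ([R] [S]) = 1.09 L/mol.

K_c = 1.09 L/mol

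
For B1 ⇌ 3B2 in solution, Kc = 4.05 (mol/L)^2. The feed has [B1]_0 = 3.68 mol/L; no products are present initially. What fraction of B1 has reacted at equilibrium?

X = 0.206

Let X = conversion of B1; extent ξ = 3.68·X mol/L.
Concentrations: [B1] = 3.68 − 3.68X; [B2] = 11X.
Kc = [B2]^3 / ([B1]).
This equals 4.05 at X = 0.206 (the root in 0 < X < 1).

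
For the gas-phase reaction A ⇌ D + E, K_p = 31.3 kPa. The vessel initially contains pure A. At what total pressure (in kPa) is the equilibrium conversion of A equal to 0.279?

P = 371 kPa

Basis: 1 mol A initially; let X = conversion of A. Extent ξ = X.
Moles: n_A = 1 − X; n_D = X; n_E = X.
n_T = Σnᵢ = 1 + X.
K_p = p_D p_E / (p_A) with p_i = (n_i/n_T)·P.
At X = 0.279: the mole-fraction product g(X) = Π y_i^ν_i = 0.08441. Since K_p = g(X)·P^{1}, P = (K_p/g)^(1/1) = (31.3/0.08441)^(1/1) = 371 kPa.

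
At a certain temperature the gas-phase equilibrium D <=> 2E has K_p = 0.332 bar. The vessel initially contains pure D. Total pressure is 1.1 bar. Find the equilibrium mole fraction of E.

y_E = 0.419

Basis: 1 mol D initially; let X = conversion of D. Extent ξ = X.
Moles: n_D = 1 − X; n_E = 2X.
Total moles n_T = 1 + X.
With p_i = (n_i/n_T)P, K_p = p_E^2 / (p_D).
Equating to 0.332 bar and solving on 0 < X < 1: X = 0.265.
Then n_E = 0.53, n_T = 1.26, so y_E = 0.419.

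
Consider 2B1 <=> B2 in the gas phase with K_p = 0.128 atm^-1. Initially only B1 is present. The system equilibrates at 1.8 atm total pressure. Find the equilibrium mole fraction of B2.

y_B2 = 0.162

Let X = conversion of B1 (basis 1 mol B1); extent of reaction ξ = 0.5X.
Moles: n_B1 = 1 − X; n_B2 = 0.5X.
Total moles n_T = 1 − 0.5X.
Mole fractions y_i = n_i/n_T; K_p = p_B2 / (p_B1^2) with p_i = y_i·P.
Equating to 0.128 atm^-1 and solving on 0 < X < 1: X = 0.279.
Then n_B2 = 0.139, n_T = 0.861, so y_B2 = 0.162.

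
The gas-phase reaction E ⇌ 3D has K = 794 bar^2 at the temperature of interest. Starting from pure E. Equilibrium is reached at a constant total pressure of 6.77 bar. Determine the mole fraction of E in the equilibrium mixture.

Take 1 mol E as basis and let X be its fractional conversion, so ξ = X.
At extent ξ: n_E = 1 − X; n_D = 3X.
Total moles n_T = 1 + 2X.
y_i = n_i/n_T, p_i = y_i·P. K = p_D^3 / (p_E).
Setting this equal to 794 bar^2 and taking the physical root (0 < X < 1) gives X = 0.865.
Then n_E = 0.135, n_T = 2.73, so y_E = 0.050.

y_E = 0.050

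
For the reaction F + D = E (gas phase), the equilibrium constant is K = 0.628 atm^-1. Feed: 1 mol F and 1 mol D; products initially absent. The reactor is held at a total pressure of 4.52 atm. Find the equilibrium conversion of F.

Take 1 mol F as basis and let X be its fractional conversion, so ξ = X.
Moles: n_F = 1 − X; n_D = 1 − X; n_E = X.
Summing: n_T = 2 − X.
With p_i = (n_i/n_T)P, K = p_E / (p_F p_D).
This yields a degree-2 equation in X; solving on (0,1), X = 0.490.

X = 0.490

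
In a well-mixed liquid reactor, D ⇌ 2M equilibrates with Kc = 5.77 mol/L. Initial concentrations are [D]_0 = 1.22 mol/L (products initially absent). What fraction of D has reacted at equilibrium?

Let X = conversion of D; extent ξ = 1.22·X mol/L.
Concentrations: [D] = 1.22 − 1.22X; [M] = 2.44X.
Kc = [M]^2 / ([D]).
Setting equal to 5.77 and solving for X on (0,1) gives X = 0.647.

X = 0.647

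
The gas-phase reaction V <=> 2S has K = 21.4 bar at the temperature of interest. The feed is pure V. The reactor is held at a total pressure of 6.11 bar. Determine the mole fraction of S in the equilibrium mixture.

Take 1 mol V as basis and let X be its fractional conversion, so ξ = X.
At extent ξ: n_V = 1 − X; n_S = 2X.
Total moles n_T = 1 + X.
y_i = n_i/n_T, p_i = y_i·P. K = p_S^2 / (p_V).
Substituting and setting equal to 21.4 bar gives a polynomial in X; the root in (0,1) is X = 0.683.
Then n_S = 1.37, n_T = 1.68, so y_S = 0.812.

y_S = 0.812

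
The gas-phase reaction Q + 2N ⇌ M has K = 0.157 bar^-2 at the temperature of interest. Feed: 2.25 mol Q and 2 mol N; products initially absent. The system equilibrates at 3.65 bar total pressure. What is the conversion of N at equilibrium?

X = 0.430

Basis: 2 mol N initially; let X = conversion of N. Extent ξ = X.
Moles: n_Q = 2.25 − X; n_N = 2 − 2X; n_M = X.
Summing: n_T = 4.25 − 2X.
With p_i = (n_i/n_T)P, K = p_M / (p_Q p_N^2).
Substituting and setting equal to 0.157 bar^-2 gives a polynomial in X; the root in (0,1) is X = 0.430.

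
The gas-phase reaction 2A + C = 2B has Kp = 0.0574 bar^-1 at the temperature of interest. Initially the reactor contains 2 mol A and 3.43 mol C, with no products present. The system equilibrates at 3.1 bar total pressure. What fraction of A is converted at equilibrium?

X = 0.248

Basis: 2 mol A initially; let X = conversion of A. Extent ξ = X.
Species balance: n_A = 2 − 2X; n_C = 3.43 − X; n_B = 2X.
Summing: n_T = 5.43 − X.
y_i = n_i/n_T, p_i = y_i·P. Kp = p_B^2 / (p_A^2 p_C).
This yields a degree-3 equation in X; solving on (0,1), X = 0.248.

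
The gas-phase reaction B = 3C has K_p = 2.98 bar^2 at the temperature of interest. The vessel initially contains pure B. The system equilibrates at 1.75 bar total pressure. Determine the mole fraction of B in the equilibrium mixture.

Take 1 mol B as basis and let X be its fractional conversion, so ξ = X.
Species balance: n_B = 1 − X; n_C = 3X.
Summing: n_T = 1 + 2X.
Mole fractions y_i = n_i/n_T; K_p = p_C^3 / (p_B) with p_i = y_i·P.
This yields a degree-3 equation in X; solving on (0,1), X = 0.413.
Then n_B = 0.587, n_T = 1.83, so y_B = 0.321.

y_B = 0.321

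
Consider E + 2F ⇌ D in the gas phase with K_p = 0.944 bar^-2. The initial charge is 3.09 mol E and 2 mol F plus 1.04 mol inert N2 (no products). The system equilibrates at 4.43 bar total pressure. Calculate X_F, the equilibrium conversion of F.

X = 0.702

Take 2 mol F as basis and let X be its fractional conversion, so ξ = X.
At extent ξ: n_E = 3.09 − X; n_F = 2 − 2X; n_D = X; n_I = 1.04 (inert).
n_T = Σnᵢ = 6.13 − 2X.
With p_i = (n_i/n_T)P, K_p = p_D / (p_E p_F^2).
This yields a degree-3 equation in X; solving on (0,1), X = 0.702.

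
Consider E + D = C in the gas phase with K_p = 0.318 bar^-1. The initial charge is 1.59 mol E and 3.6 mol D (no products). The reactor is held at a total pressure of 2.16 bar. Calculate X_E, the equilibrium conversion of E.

Basis: 1.59 mol E initially; let X = conversion of E. Extent ξ = 1.59X.
At extent ξ: n_E = 1.59 − 1.59X; n_D = 3.6 − 1.59X; n_C = 1.59X.
Total moles n_T = 5.19 − 1.59X.
With p_i = (n_i/n_T)P, K_p = p_C / (p_E p_D).
Equating to 0.318 bar^-1 and solving on 0 < X < 1: X = 0.312.

X = 0.312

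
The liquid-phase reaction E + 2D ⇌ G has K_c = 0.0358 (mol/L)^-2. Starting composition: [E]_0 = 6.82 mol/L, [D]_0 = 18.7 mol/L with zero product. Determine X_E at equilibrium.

X = 0.731

Let X = conversion of E; extent ξ = 6.82·X mol/L.
Concentrations: [E] = 6.82 − 6.82X; [D] = 18.7 − 13.6X; [G] = 6.82X.
K_c = [G] / ([E] [D]^2).
This equals 0.0358 at X = 0.731 (the root in 0 < X < 1).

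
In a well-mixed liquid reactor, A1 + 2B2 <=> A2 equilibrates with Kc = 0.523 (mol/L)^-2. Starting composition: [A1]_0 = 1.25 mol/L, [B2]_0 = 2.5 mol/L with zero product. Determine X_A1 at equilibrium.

X = 0.474

Let X = conversion of A1; extent ξ = 1.25·X mol/L.
Concentrations: [A1] = 1.25 − 1.25X; [B2] = 2.5 − 2.5X; [A2] = 1.25X.
Kc = [A2] / ([A1] [B2]^2).
This equals 0.523 at X = 0.474 (the root in 0 < X < 1).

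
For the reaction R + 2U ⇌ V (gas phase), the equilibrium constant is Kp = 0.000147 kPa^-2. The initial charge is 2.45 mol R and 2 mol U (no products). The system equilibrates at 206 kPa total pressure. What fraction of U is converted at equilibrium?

X = 0.625

Basis: 2 mol U initially; let X = conversion of U. Extent ξ = X.
Species balance: n_R = 2.45 − X; n_U = 2 − 2X; n_V = X.
Summing: n_T = 4.45 − 2X.
y_i = n_i/n_T, p_i = y_i·P. Kp = p_V / (p_R p_U^2).
Substituting and setting equal to 0.000147 kPa^-2 gives a polynomial in X; the root in (0,1) is X = 0.625.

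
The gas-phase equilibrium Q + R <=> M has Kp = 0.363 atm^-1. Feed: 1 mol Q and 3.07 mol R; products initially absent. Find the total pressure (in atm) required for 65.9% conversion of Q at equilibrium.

P = 7.53 atm

Let X = conversion of Q (basis 1 mol Q); extent of reaction ξ = X.
Moles: n_Q = 1 − X; n_R = 3.07 − X; n_M = X.
Total moles n_T = 4.07 − X.
Kp = p_M / (p_Q p_R) with p_i = (n_i/n_T)·P.
At X = 0.659: the mole-fraction product g(X) = Π y_i^ν_i = 2.734. Since Kp = g(X)·P^{-1}, P = (g/Kp)^(1/1) = (2.734/0.363)^(1/1) = 7.53 atm.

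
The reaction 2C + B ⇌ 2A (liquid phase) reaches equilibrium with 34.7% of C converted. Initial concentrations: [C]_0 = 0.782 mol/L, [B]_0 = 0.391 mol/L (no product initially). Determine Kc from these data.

Kc = 1.11 L/mol

Let X = conversion of C.
Concentrations: [C] = 0.782 − 0.782X; [B] = 0.391 − 0.391X; [A] = 0.782X.
At X = 0.347: [C] = 0.511, [B] = 0.255, [A] = 0.271.
Kc = [A]^2 / ([C]^2 [B]) = 1.11 L/mol.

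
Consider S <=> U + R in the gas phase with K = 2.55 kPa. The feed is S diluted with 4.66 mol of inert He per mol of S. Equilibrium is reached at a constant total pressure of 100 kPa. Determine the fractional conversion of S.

X = 0.322

Let X = conversion of S (basis 1 mol S); extent of reaction ξ = X.
Mole table: n_S = 1 − X; n_U = X; n_R = X; n_I = 4.66 (inert).
Summing: n_T = 5.66 + X.
y_i = n_i/n_T, p_i = y_i·P. K = p_U p_R / (p_S).
Equating to 2.55 kPa and solving on 0 < X < 1: X = 0.322.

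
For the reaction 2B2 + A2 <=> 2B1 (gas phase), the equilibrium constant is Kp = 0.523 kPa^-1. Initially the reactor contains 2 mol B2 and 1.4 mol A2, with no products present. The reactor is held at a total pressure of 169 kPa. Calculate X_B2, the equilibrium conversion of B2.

Take 2 mol B2 as basis and let X be its fractional conversion, so ξ = X.
At extent ξ: n_B2 = 2 − 2X; n_A2 = 1.4 − X; n_B1 = 2X.
Summing: n_T = 3.4 − X.
Mole fractions y_i = n_i/n_T; Kp = p_B1^2 / (p_B2^2 p_A2) with p_i = y_i·P.
Setting this equal to 0.523 kPa^-1 and taking the physical root (0 < X < 1) gives X = 0.817.

X = 0.817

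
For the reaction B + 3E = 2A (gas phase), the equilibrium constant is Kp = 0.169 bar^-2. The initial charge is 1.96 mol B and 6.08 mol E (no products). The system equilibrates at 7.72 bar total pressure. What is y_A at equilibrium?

Let X = conversion of B (basis 1.96 mol B); extent of reaction ξ = 1.96X.
Moles: n_B = 1.96 − 1.96X; n_E = 6.08 − 5.88X; n_A = 3.92X.
n_T = Σnᵢ = 8.04 − 3.92X.
Mole fractions y_i = n_i/n_T; Kp = p_A^2 / (p_B p_E^3) with p_i = y_i·P.
Substituting and setting equal to 0.169 bar^-2 gives a polynomial in X; the root in (0,1) is X = 0.572.
Then n_A = 2.24, n_T = 5.8, so y_A = 0.387.

y_A = 0.387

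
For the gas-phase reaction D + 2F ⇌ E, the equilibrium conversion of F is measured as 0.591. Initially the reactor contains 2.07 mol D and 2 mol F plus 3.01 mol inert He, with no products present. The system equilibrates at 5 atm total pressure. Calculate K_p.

Take 2 mol F as basis and let X be its fractional conversion, so ξ = X.
Moles: n_D = 2.07 − X; n_F = 2 − 2X; n_E = X; n_I = 3.01 (inert).
n_T = Σnᵢ = 7.08 − 2X.
At X = 0.591: n_D = 1.48, n_F = 0.818, n_E = 0.591, n_T = 5.9.
p_i = (n_i/n_T)·P. K_p = p_E / (p_D p_F^2) = 0.831 atm^-2.

K_p = 0.831 atm^-2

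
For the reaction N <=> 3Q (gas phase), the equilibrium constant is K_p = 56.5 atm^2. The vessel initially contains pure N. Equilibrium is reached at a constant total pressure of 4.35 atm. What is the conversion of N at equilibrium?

X = 0.598

Take 1 mol N as basis and let X be its fractional conversion, so ξ = X.
At extent ξ: n_N = 1 − X; n_Q = 3X.
Summing: n_T = 1 + 2X.
With p_i = (n_i/n_T)P, K_p = p_Q^3 / (p_N).
Equating to 56.5 atm^2 and solving on 0 < X < 1: X = 0.598.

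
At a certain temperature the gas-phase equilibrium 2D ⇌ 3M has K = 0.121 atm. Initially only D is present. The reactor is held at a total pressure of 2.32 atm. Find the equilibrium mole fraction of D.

Basis: 1 mol D initially; let X = conversion of D. Extent ξ = 0.5X.
Moles: n_D = 1 − X; n_M = 1.5X.
Summing: n_T = 1 + 0.5X.
With p_i = (n_i/n_T)P, K = p_M^3 / (p_D^2).
Substituting and setting equal to 0.121 atm gives a polynomial in X; the root in (0,1) is X = 0.219.
Then n_D = 0.781, n_T = 1.11, so y_D = 0.704.

y_D = 0.704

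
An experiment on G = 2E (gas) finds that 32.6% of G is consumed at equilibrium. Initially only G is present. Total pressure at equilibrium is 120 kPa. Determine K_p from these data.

K_p = 57.1 kPa

Take 1 mol G as basis and let X be its fractional conversion, so ξ = X.
Species balance: n_G = 1 − X; n_E = 2X.
n_T = Σnᵢ = 1 + X.
At X = 0.326: n_G = 0.674, n_E = 0.652, n_T = 1.33.
p_i = (n_i/n_T)·P. K_p = p_E^2 / (p_G) = 57.1 kPa.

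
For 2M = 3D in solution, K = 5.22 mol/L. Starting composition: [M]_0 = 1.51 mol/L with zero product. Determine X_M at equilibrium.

Let X = conversion of M; extent ξ = 1.51X/2 mol/L.
Concentrations: [M] = 1.51 − 1.51X; [D] = 2.27X.
K = [D]^3 / ([M]^2).
Equating to 5.22 mol/L: the physical root is X = 0.572.

X = 0.572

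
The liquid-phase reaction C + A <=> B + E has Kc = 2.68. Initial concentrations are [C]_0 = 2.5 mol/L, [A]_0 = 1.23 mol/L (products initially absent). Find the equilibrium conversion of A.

Let X = conversion of A; extent ξ = 1.23·X mol/L.
Concentrations: [C] = 2.5 − 1.23X; [A] = 1.23 − 1.23X; [B] = 1.23X; [E] = 1.23X.
Kc = [B] [E] / ([C] [A]).
Setting equal to 2.68 and solving for X on (0,1) gives X = 0.804.

X = 0.804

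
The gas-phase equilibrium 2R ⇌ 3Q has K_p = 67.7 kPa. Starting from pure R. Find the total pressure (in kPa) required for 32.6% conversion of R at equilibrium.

Let X = conversion of R (basis 1 mol R); extent of reaction ξ = 0.5X.
At extent ξ: n_R = 1 − X; n_Q = 1.5X.
Total moles n_T = 1 + 0.5X.
K_p = p_Q^3 / (p_R^2) with p_i = (n_i/n_T)·P.
At X = 0.326: the mole-fraction product g(X) = Π y_i^ν_i = 0.2213. Since K_p = g(X)·P^{1}, P = (K_p/g)^(1/1) = (67.7/0.2213)^(1/1) = 306 kPa.

P = 306 kPa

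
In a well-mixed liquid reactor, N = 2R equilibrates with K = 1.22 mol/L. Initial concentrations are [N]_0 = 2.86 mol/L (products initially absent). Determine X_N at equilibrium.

Let X = conversion of N; extent ξ = 2.86·X mol/L.
Concentrations: [N] = 2.86 − 2.86X; [R] = 5.72X.
K = [R]^2 / ([N]).
Equating to 1.22 mol/L: the physical root is X = 0.278.

X = 0.278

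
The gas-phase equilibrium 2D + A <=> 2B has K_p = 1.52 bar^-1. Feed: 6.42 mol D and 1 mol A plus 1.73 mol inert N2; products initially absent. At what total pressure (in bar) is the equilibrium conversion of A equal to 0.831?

P = 3.95 bar

Take 1 mol A as basis and let X be its fractional conversion, so ξ = X.
Moles: n_D = 6.42 − 2X; n_A = 1 − X; n_B = 2X; n_I = 1.73 (inert).
n_T = Σnᵢ = 9.15 − X.
K_p = p_B^2 / (p_D^2 p_A) with p_i = (n_i/n_T)·P.
At X = 0.831: the mole-fraction product g(X) = Π y_i^ν_i = 6.006. Since K_p = g(X)·P^{-1}, P = (g/K_p)^(1/1) = (6.006/1.52)^(1/1) = 3.95 bar.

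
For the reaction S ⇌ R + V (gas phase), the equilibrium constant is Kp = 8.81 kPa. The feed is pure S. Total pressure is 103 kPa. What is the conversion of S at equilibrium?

Let X = conversion of S (basis 1 mol S); extent of reaction ξ = X.
Moles: n_S = 1 − X; n_R = X; n_V = X.
Total moles n_T = 1 + X.
Mole fractions y_i = n_i/n_T; Kp = p_R p_V / (p_S) with p_i = y_i·P.
This yields a degree-2 equation in X; solving on (0,1), X = 0.281.

X = 0.281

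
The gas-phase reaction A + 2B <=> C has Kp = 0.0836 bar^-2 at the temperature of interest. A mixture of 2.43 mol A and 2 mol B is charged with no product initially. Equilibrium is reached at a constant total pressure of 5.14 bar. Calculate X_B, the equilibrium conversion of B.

Take 2 mol B as basis and let X be its fractional conversion, so ξ = X.
At extent ξ: n_A = 2.43 − X; n_B = 2 − 2X; n_C = X.
Total moles n_T = 4.43 − 2X.
y_i = n_i/n_T, p_i = y_i·P. Kp = p_C / (p_A p_B^2).
Setting this equal to 0.0836 bar^-2 and taking the physical root (0 < X < 1) gives X = 0.439.

X = 0.439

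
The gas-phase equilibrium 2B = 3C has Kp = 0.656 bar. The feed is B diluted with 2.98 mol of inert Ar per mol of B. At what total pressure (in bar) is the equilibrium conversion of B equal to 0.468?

Basis: 1 mol B initially; let X = conversion of B. Extent ξ = 0.5X.
At extent ξ: n_B = 1 − X; n_C = 1.5X; n_I = 2.98 (inert).
Summing: n_T = 3.98 + 0.5X.
Kp = p_C^3 / (p_B^2) with p_i = (n_i/n_T)·P.
At X = 0.468: the mole-fraction product g(X) = Π y_i^ν_i = 0.2901. Since Kp = g(X)·P^{1}, P = (Kp/g)^(1/1) = (0.656/0.2901)^(1/1) = 2.26 bar.

P = 2.26 bar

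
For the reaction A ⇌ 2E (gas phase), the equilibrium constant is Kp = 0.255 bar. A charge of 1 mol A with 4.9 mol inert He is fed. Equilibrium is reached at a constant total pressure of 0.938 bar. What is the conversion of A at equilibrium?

X = 0.476

Let X = conversion of A (basis 1 mol A); extent of reaction ξ = X.
Species balance: n_A = 1 − X; n_E = 2X; n_I = 4.9 (inert).
Summing: n_T = 5.9 + X.
With p_i = (n_i/n_T)P, Kp = p_E^2 / (p_A).
Equating to 0.255 bar and solving on 0 < X < 1: X = 0.476.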